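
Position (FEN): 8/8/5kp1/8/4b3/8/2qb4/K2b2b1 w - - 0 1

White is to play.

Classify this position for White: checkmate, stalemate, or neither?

stalemate

White to move; white king on a1.
In check: no.
King squares — b1: attacked by Qc2; a2: attacked by Qc2; b2: attacked by Qc2.
Legal moves for White: none.
Not in check and no legal moves → stalemate.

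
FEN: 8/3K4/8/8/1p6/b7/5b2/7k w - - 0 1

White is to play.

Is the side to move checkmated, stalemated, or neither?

White to move; white king on d7.
In check: no.
Legal moves for White: Ke8, Kd8, Kc8, Ke7, Kc7, Ke6, Kd6, Kc6.
White has 8 legal moves and is not in check → neither.

neither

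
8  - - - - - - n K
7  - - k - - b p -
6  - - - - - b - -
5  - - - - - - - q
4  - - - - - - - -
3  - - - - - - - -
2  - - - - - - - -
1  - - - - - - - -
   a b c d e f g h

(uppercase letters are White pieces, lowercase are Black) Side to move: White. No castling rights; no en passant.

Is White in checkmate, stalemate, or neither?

White to move; white king on h8.
In check: yes, from the black queen on h5.
King squares — g7: attacked by Bf6; h7: attacked by Qh5; g8: attacked by Bf7.
Legal moves for White: none.
In check with no legal moves → checkmate.

checkmate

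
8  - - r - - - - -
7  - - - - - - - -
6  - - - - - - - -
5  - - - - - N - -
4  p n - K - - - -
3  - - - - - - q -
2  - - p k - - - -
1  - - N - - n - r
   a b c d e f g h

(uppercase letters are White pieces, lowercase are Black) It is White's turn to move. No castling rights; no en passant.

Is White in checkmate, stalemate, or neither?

neither

White to move; white king on d4.
In check: no.
Legal moves for White: Ng7, Ne7, Nh6, Nd6, Nh4, Nxg3, Ne3, Ke4, Nd3, Nb3+, Ne2, Na2.
White has 12 legal moves and is not in check → neither.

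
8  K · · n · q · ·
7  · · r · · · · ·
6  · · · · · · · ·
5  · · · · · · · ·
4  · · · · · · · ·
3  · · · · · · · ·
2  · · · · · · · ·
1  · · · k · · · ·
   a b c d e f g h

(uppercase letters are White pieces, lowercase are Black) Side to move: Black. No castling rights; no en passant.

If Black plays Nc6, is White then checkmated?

yes

After Nc6: white king on a8; in check: yes, from the black queen on f8.
King squares — a7: attacked by Nc6; b7: attacked by Rc7; b8: attacked by Nc6.
White has no legal moves → checkmate.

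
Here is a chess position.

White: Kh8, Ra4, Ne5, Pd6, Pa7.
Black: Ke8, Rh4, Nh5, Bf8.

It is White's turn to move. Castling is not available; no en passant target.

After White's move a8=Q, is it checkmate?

yes

After a8=Q: black king on e8; in check: yes, from the white queen on a8.
King squares — d7: attacked by Ne5; e7: attacked by Pd6; f7: attacked by Ne5; d8: attacked by Qa8; f8: own bishop.
Black has no legal moves → checkmate.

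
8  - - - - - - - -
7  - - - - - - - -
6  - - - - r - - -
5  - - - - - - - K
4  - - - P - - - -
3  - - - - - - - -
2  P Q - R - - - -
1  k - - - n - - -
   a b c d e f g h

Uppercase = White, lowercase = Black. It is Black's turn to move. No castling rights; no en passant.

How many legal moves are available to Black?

0

Black to move; king on a1.
In check: yes, from the white queen on b2.
Legal moves: none.
Count: 0.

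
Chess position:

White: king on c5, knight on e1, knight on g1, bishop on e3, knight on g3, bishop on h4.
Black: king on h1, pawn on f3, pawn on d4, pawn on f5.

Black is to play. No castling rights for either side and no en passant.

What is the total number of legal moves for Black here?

Black to move; king on h1.
In check: yes, from the white knight on g3.
Legal moves: Kh2.
Count: 1.

1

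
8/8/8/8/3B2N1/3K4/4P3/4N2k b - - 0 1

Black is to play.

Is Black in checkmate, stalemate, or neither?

stalemate

Black to move; black king on h1.
In check: no.
King squares — g1: attacked by Bd4; g2: attacked by Ne1; h2: attacked by Ng4.
Legal moves for Black: none.
Not in check and no legal moves → stalemate.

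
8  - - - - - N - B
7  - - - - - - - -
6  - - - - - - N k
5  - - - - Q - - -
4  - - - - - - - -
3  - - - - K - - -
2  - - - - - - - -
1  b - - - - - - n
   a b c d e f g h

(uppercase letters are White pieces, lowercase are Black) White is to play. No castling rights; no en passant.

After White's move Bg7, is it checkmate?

yes

After Bg7: black king on h6; in check: yes, from the white bishop on g7.
King squares — g5: attacked by Qe5; h5: attacked by Qe5; g6: attacked by Nf8; g7: attacked by Qe5; h7: attacked by Nf8.
Black has no legal moves → checkmate.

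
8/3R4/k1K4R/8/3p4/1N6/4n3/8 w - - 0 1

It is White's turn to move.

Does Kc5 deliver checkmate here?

yes

After Kc5: black king on a6; in check: yes, from the white rook on h6.
King squares — a5: attacked by Nb3; b5: attacked by Kc5; b6: attacked by Kc5; a7: attacked by Rd7; b7: attacked by Rd7.
Black has no legal moves → checkmate.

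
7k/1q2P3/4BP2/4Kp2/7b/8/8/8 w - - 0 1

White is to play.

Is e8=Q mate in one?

After e8=Q: black king on h8; in check: yes, from the white queen on e8.
Black has 1 legal reply: Kh7.
In check but a legal move exists → not checkmate.

no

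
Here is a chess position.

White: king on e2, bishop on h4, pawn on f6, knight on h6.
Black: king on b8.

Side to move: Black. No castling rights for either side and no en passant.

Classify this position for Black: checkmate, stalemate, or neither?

neither

Black to move; black king on b8.
In check: no.
Legal moves for Black: Kc8, Ka8, Kc7, Kb7, Ka7.
Black has 5 legal moves and is not in check → neither.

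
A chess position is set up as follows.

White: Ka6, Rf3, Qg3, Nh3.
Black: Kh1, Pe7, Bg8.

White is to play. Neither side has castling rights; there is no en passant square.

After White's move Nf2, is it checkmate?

yes

After Nf2: black king on h1; in check: yes, from the white knight on f2.
King squares — g1: attacked by Qg3; g2: attacked by Qg3; h2: attacked by Qg3.
Black has no legal moves → checkmate.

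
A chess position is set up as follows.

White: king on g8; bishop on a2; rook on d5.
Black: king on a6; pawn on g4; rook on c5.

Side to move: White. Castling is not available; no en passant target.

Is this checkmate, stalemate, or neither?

neither

White to move; white king on g8.
In check: no.
Legal moves for White include: Kh8, Kf8, Kh7, Kg7, Kf7, Rd8, Rd7, Rd6+, Rh5, Rg5, Rf5, Re5, Rxc5, Rd4, Rd3, Rd2, Rd1, Bc4+, ... (list truncated; more exist).
White has legal moves and is not in check → neither.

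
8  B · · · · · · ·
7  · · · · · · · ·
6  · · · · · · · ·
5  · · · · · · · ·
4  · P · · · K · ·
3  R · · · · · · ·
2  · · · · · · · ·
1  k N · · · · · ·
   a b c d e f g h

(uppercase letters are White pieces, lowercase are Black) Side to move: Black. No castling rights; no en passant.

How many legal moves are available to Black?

2

Black to move; king on a1.
In check: yes, from the white rook on a3.
Legal moves: Kb2, Kxb1.
Count: 2.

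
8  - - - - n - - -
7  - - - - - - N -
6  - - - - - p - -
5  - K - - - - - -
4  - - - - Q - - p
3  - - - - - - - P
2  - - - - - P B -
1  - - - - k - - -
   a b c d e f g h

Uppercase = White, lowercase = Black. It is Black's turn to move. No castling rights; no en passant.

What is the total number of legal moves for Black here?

Black to move; king on e1.
In check: yes, from the white queen on e4.
Legal moves: Kxf2, Kd2, Kd1.
Count: 3.

3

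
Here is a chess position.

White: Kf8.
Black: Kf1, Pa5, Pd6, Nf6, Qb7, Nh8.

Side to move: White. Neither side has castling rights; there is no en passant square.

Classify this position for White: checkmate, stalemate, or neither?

stalemate

White to move; white king on f8.
In check: no.
King squares — e7: attacked by Qb7; f7: attacked by Qb7; g7: attacked by Qb7; e8: attacked by Nf6; g8: attacked by Nf6.
Legal moves for White: none.
Not in check and no legal moves → stalemate.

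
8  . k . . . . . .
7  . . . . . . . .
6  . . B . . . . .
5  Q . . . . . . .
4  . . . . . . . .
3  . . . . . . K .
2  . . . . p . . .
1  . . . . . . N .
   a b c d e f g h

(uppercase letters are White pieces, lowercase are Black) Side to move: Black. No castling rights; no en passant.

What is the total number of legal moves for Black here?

Black to move; king on b8.
In check: no.
Legal moves: Kc8, e1=Q+, e1=R, e1=B+, e1=N.
Count: 5.

5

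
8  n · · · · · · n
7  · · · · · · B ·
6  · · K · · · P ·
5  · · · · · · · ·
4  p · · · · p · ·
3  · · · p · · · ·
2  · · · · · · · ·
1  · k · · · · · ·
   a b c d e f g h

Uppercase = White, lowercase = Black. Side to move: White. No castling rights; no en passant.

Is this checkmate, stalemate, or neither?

White to move; white king on c6.
In check: no.
Legal moves for White: Bxh8, Bf8, Bh6, Bf6, Be5, Bd4, Bc3, Bb2, Ba1, Kd7, Kb7, Kd6, Kd5, Kc5, Kb5.
White has 15 legal moves and is not in check → neither.

neither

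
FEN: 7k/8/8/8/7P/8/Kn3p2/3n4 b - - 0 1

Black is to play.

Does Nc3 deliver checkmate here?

After Nc3: white king on a2; in check: yes, from the black knight on c3.
White has 4 legal replies: Kb3, Ka3, Kxb2, Ka1.
In check but a legal move exists → not checkmate.

no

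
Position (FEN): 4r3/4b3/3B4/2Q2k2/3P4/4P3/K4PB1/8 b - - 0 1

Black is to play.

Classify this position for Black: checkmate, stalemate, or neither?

neither

Black to move; black king on f5.
In check: yes, from the white queen on c5.
King squares — e4: attacked by Bg2; f4: attacked by Pe3; g4: available; e5: attacked by Pd4; g5: attacked by Qc5; e6: available; f6: available; g6: available.
Legal moves for Black: Kg6, Kf6, Ke6, Kg4.
Black is in check but has 4 legal moves → neither.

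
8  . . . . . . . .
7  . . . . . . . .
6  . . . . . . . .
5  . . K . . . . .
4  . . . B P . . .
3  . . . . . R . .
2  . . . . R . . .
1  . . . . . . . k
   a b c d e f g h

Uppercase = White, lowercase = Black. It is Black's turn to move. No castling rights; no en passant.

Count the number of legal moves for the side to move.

Black to move; king on h1.
In check: no.
Legal moves: none.
Count: 0.

0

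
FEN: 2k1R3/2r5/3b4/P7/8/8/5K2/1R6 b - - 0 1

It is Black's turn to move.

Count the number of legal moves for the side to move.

1

Black to move; king on c8.
In check: yes, from the white rook on e8.
Legal moves: Kd7.
Count: 1.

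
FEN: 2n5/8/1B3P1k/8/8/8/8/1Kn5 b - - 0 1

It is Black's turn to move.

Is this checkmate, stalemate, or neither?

Black to move; black king on h6.
In check: no.
Legal moves for Black: Ne7, Na7, Nd6, Nxb6, Kh7, Kg6, Kh5, Kg5, Nd3, Nb3, Ne2, Na2.
Black has 12 legal moves and is not in check → neither.

neither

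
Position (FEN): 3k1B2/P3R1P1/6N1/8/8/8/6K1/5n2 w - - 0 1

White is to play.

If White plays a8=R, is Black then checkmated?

After a8=R: black king on d8; in check: yes, from the white rook on a8.
King squares — c7: attacked by Re7; d7: attacked by Re7; e7: attacked by Ng6; c8: attacked by Ra8; e8: attacked by Re7.
Black has no legal moves → checkmate.

yes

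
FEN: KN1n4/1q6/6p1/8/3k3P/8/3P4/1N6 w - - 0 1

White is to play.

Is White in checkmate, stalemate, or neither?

checkmate

White to move; white king on a8.
In check: yes, from the black queen on b7.
King squares — a7: attacked by Qb7; b7: attacked by Nd8; b8: own knight.
Legal moves for White: none.
In check with no legal moves → checkmate.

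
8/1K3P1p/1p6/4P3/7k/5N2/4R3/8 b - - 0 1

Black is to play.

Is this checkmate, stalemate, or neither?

Black to move; black king on h4.
In check: yes, from the white knight on f3.
King squares — g3: available; h3: available; g4: available; g5: attacked by Nf3; h5: available.
Legal moves for Black: Kh5, Kg4, Kh3, Kg3.
Black is in check but has 4 legal moves → neither.

neither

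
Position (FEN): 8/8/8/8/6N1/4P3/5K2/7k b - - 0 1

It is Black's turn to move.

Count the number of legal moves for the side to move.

0

Black to move; king on h1.
In check: no.
Legal moves: none.
Count: 0.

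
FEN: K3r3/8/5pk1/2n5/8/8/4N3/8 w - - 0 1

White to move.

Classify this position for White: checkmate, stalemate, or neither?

White to move; white king on a8.
In check: yes, from the black rook on e8.
Legal moves for White: Ka7.
White is in check but has 1 legal move → neither.

neither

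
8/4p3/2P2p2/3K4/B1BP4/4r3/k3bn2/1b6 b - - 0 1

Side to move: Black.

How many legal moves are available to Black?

Black to move; king on a2.
In check: yes, from the white bishop on c4.
Legal moves: Ka3, Kb2, Ka1, Rb3, Bxc4+.
Count: 5.

5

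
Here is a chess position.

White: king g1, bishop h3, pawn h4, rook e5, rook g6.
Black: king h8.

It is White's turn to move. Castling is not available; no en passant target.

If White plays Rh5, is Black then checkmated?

After Rh5: black king on h8; in check: yes, from the white rook on h5.
King squares — g7: attacked by Rg6; h7: attacked by Rh5; g8: attacked by Rg6.
Black has no legal moves → checkmate.

yes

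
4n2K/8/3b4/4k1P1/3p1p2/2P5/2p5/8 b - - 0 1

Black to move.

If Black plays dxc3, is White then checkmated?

no

After dxc3: white king on h8; in check: no.
White is not in check, so this cannot be checkmate.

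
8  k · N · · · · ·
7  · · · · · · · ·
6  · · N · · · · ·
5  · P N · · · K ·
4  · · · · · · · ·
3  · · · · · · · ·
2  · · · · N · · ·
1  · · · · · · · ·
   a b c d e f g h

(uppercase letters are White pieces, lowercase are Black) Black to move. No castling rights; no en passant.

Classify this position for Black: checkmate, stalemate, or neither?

Black to move; black king on a8.
In check: no.
King squares — a7: attacked by Nc6; b7: attacked by Nc5; b8: attacked by Nc6.
Legal moves for Black: none.
Not in check and no legal moves → stalemate.

stalemate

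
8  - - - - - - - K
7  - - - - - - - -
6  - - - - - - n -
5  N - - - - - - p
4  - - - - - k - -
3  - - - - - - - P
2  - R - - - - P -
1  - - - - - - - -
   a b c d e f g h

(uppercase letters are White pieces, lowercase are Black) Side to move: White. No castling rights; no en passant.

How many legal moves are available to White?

White to move; king on h8.
In check: yes, from the black knight on g6.
Legal moves: Kg8, Kh7, Kg7.
Count: 3.

3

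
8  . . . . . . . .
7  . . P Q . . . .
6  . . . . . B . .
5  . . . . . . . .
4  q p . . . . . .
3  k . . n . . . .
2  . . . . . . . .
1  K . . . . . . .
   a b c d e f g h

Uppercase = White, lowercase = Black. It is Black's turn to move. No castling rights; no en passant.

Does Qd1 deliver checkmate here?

yes

After Qd1: white king on a1; in check: yes, from the black queen on d1.
King squares — b1: attacked by Qd1; a2: attacked by Ka3; b2: attacked by Ka3.
White has no legal moves → checkmate.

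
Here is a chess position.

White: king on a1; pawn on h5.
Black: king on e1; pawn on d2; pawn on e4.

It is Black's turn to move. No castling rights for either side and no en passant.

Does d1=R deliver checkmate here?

no

After d1=R: white king on a1; in check: yes, from the black rook on d1.
White has 2 legal replies: Kb2, Ka2.
In check but a legal move exists → not checkmate.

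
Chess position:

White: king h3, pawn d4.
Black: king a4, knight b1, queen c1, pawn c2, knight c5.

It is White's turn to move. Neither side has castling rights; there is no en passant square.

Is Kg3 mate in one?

After Kg3: black king on a4; in check: no.
Black is not in check, so this cannot be checkmate.

no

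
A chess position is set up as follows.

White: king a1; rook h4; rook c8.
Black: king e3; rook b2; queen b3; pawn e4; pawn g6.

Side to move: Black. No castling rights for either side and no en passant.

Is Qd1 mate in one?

After Qd1: white king on a1; in check: yes, from the black queen on d1.
White has 2 legal replies: Kxb2, Rc1.
In check but a legal move exists → not checkmate.

no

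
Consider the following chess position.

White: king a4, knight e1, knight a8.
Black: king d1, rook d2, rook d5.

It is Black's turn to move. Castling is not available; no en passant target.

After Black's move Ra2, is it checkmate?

After Ra2: white king on a4; in check: yes, from the black rook on a2.
White has 2 legal replies: Kb4, Kb3.
In check but a legal move exists → not checkmate.

no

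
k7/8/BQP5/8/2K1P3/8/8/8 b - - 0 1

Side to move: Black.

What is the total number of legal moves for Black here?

Black to move; king on a8.
In check: no.
Legal moves: none.
Count: 0.

0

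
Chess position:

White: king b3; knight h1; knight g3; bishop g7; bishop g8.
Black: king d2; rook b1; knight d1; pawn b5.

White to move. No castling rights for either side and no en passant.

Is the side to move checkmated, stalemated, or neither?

White to move; white king on b3.
In check: yes, from the black rook on b1.
King squares — a2: available; b2: attacked by Rb1; c2: attacked by Kd2; a3: available; c3: attacked by Nd1; a4: attacked by Pb5; b4: attacked by Rb1; c4: attacked by Pb5.
Legal moves for White: Ka3, Ka2, Bb2.
White is in check but has 3 legal moves → neither.

neither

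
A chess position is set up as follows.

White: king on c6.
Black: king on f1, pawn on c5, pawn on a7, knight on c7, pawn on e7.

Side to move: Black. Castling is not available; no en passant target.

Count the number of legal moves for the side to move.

16

Black to move; king on f1.
In check: no.
Legal moves: Ne8, Na8, Ne6, Na6, Nd5, Nb5, Kg2, Kf2, Ke2, Kg1, Ke1, e6, a6, c4, e5, a5.
Count: 16.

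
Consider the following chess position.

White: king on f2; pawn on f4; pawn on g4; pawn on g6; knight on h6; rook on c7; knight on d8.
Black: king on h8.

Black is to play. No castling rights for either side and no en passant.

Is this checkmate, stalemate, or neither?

Black to move; black king on h8.
In check: no.
King squares — g7: attacked by Rc7; h7: attacked by Pg6; g8: attacked by Nh6.
Legal moves for Black: none.
Not in check and no legal moves → stalemate.

stalemate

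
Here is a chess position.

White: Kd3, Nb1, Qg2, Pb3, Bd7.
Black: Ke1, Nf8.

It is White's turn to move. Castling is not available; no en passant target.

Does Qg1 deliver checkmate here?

After Qg1: black king on e1; in check: yes, from the white queen on g1.
King squares — d1: attacked by Qg1; f1: attacked by Qg1; d2: attacked by Nb1; e2: attacked by Kd3; f2: attacked by Qg1.
Black has no legal moves → checkmate.

yes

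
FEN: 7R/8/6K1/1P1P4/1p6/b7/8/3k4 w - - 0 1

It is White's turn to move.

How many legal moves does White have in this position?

White to move; king on g6.
In check: no.
Legal moves: Rg8, Rf8, Re8, Rd8, Rc8, Rb8, Ra8, Rh7, Rh6, Rh5, Rh4, Rh3, Rh2, Rh1+, Kh7, Kg7, Kf7, Kh6, Kf6, Kh5, Kg5, Kf5, d6, b6.
Count: 24.

24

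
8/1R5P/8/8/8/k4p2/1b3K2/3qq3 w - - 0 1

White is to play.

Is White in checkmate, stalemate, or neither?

checkmate

White to move; white king on f2.
In check: yes, from the black queen on e1.
King squares — e1: attacked by Qd1; f1: attacked by Qe1; g1: attacked by Qe1; e2: attacked by Qd1; g2: attacked by Pf3; e3: attacked by Qe1; f3: attacked by Qd1; g3: attacked by Qe1.
Legal moves for White: none.
In check with no legal moves → checkmate.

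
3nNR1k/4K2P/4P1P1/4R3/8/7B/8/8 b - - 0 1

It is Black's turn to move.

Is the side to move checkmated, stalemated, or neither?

Black to move; black king on h8.
In check: yes, from the white rook on f8.
King squares — g7: attacked by Ne8; h7: attacked by Pg6; g8: attacked by Ph7.
Legal moves for Black: none.
In check with no legal moves → checkmate.

checkmate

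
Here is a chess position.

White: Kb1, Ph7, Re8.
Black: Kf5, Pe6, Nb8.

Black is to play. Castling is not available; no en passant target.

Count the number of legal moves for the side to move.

Black to move; king on f5.
In check: no.
Legal moves: Nd7, Nc6, Na6, Kg6, Kf6, Kg5, Ke5, Kg4, Kf4, Ke4, e5.
Count: 11.

11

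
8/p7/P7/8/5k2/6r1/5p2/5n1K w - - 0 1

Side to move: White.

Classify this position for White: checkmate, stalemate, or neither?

White to move; white king on h1.
In check: no.
King squares — g1: attacked by Pf2; g2: attacked by Rg3; h2: attacked by Nf1.
Legal moves for White: none.
Not in check and no legal moves → stalemate.

stalemate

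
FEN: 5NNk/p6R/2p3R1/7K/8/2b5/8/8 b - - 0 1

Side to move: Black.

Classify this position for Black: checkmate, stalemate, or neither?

Black to move; black king on h8.
In check: yes, from the white rook on h7.
King squares — g7: attacked by Rg6; h7: attacked by Nf8; g8: attacked by Rg6.
Legal moves for Black: none.
In check with no legal moves → checkmate.

checkmate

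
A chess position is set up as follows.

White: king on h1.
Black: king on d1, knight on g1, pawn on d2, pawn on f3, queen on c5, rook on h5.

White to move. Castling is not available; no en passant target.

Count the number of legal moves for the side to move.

White to move; king on h1.
In check: yes, from the black rook on h5.
Legal moves: none.
Count: 0.

0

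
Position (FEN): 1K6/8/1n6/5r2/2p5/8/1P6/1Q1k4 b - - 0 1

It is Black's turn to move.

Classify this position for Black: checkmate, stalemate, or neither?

neither

Black to move; black king on d1.
In check: yes, from the white queen on b1.
King squares — c1: attacked by Qb1; e1: attacked by Qb1; c2: attacked by Qb1; d2: available; e2: available.
Legal moves for Black: Ke2, Kd2.
Black is in check but has 2 legal moves → neither.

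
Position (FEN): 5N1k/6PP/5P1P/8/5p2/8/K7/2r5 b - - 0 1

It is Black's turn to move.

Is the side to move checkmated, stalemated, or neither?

Black to move; black king on h8.
In check: yes, from the white pawn on g7.
King squares — g7: attacked by Pf6; h7: attacked by Nf8; g8: attacked by Ph7.
Legal moves for Black: none.
In check with no legal moves → checkmate.

checkmate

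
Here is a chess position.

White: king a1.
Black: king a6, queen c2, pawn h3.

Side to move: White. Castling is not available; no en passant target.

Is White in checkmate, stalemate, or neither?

White to move; white king on a1.
In check: no.
King squares — b1: attacked by Qc2; a2: attacked by Qc2; b2: attacked by Qc2.
Legal moves for White: none.
Not in check and no legal moves → stalemate.

stalemate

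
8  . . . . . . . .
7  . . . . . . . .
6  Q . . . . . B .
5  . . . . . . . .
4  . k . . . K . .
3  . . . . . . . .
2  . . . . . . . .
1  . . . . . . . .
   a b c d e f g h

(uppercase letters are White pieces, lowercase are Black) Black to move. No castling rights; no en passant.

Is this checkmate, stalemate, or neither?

neither

Black to move; black king on b4.
In check: no.
Legal moves for Black: Kc5, Kc3, Kb3.
Black has 3 legal moves and is not in check → neither.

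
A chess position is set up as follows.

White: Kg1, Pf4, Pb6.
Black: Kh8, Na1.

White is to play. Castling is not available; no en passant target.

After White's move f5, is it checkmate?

After f5: black king on h8; in check: no.
Black is not in check, so this cannot be checkmate.

no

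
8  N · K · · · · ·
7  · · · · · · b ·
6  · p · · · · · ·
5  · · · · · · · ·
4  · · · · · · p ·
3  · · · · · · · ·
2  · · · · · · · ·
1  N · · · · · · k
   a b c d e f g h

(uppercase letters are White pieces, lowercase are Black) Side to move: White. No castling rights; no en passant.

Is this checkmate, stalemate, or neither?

neither

White to move; white king on c8.
In check: no.
Legal moves for White: Kd8, Kb8, Kd7, Kc7, Kb7, Nc7, Nxb6, Nb3, Nc2.
White has 9 legal moves and is not in check → neither.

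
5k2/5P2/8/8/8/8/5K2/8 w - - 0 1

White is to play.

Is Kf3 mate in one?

After Kf3: black king on f8; in check: no.
Black is not in check, so this cannot be checkmate.

no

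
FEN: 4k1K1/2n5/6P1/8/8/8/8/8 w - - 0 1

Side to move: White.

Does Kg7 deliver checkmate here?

After Kg7: black king on e8; in check: no.
Black is not in check, so this cannot be checkmate.

no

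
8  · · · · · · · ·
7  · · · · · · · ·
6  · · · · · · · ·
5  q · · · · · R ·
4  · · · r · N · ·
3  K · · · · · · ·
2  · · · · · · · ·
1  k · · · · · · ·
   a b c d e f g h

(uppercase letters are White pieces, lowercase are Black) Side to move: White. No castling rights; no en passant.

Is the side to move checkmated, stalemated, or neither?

White to move; white king on a3.
In check: yes, from the black queen on a5.
King squares — a2: attacked by Ka1; b2: attacked by Ka1; b3: available; a4: attacked by Rd4; b4: attacked by Rd4.
Legal moves for White: Kb3, Rxa5.
White is in check but has 2 legal moves → neither.

neither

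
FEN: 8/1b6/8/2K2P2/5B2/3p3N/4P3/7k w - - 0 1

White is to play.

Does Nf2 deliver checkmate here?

no

After Nf2: black king on h1; in check: yes, from the white knight on f2.
Black has 2 legal replies: Kg2, Kg1.
In check but a legal move exists → not checkmate.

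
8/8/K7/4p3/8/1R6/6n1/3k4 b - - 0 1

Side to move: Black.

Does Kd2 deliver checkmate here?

After Kd2: white king on a6; in check: no.
White is not in check, so this cannot be checkmate.

no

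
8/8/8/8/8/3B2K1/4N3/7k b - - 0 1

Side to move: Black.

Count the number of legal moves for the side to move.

Black to move; king on h1.
In check: no.
Legal moves: none.
Count: 0.

0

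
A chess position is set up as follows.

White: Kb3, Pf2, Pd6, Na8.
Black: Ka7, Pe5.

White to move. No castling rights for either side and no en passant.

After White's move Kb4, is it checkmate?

no

After Kb4: black king on a7; in check: no.
Black is not in check, so this cannot be checkmate.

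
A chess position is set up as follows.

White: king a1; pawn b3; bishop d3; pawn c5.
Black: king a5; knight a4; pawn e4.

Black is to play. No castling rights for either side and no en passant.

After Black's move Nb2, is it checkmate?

After Nb2: white king on a1; in check: no.
White is not in check, so this cannot be checkmate.

no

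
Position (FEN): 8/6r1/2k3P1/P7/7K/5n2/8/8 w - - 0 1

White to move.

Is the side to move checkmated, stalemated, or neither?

neither

White to move; white king on h4.
In check: yes, from the black knight on f3.
King squares — g3: available; h3: available; g4: available; g5: attacked by Nf3; h5: available.
Legal moves for White: Kh5, Kg4, Kh3, Kg3.
White is in check but has 4 legal moves → neither.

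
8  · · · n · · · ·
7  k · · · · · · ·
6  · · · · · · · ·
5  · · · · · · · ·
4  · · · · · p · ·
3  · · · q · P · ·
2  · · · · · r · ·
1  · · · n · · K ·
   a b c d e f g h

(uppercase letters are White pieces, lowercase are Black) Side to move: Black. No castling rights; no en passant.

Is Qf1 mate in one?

After Qf1: white king on g1; in check: yes, from the black queen on f1.
King squares — f1: attacked by Rf2; h1: attacked by Qf1; f2: attacked by Nd1; g2: attacked by Qf1; h2: attacked by Rf2.
White has no legal moves → checkmate.

yes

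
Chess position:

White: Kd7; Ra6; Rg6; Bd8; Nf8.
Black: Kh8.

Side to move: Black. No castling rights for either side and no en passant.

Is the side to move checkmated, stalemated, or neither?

Black to move; black king on h8.
In check: no.
King squares — g7: attacked by Rg6; h7: attacked by Nf8; g8: attacked by Rg6.
Legal moves for Black: none.
Not in check and no legal moves → stalemate.

stalemate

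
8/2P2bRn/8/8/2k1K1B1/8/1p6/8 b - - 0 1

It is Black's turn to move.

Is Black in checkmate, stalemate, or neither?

neither

Black to move; black king on c4.
In check: no.
Legal moves for Black: Nf8, Nf6+, Ng5+, Bg8, Be8, Bg6+, Be6, Bh5, Bd5+, Kc5, Kb5, Kb4, Kc3, Kb3, b1=Q+, b1=R, b1=B+, b1=N.
Black has 18 legal moves and is not in check → neither.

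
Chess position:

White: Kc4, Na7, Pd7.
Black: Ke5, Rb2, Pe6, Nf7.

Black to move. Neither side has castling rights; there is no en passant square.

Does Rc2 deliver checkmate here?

no

After Rc2: white king on c4; in check: yes, from the black rook on c2.
White has 4 legal replies: Kb5, Kb4, Kd3, Kb3.
In check but a legal move exists → not checkmate.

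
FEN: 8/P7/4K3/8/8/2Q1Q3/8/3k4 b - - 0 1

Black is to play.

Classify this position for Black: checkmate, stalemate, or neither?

Black to move; black king on d1.
In check: no.
King squares — c1: attacked by Qc3; e1: attacked by Qc3; c2: attacked by Qc3; d2: attacked by Qc3; e2: attacked by Qe3.
Legal moves for Black: none.
Not in check and no legal moves → stalemate.

stalemate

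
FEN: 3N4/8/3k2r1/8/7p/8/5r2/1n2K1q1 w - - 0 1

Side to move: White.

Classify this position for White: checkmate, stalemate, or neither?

White to move; white king on e1.
In check: yes, from the black queen on g1.
King squares — d1: attacked by Qg1; f1: attacked by Qg1; d2: attacked by Nb1; e2: attacked by Rf2; f2: attacked by Qg1.
Legal moves for White: none.
In check with no legal moves → checkmate.

checkmate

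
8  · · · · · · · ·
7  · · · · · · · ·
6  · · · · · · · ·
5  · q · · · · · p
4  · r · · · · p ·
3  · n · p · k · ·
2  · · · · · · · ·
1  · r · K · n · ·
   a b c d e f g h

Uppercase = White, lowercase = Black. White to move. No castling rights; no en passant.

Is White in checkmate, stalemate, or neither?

checkmate

White to move; white king on d1.
In check: yes, from the black rook on b1.
King squares — c1: attacked by Rb1; e1: attacked by Rb1; c2: attacked by Pd3; d2: attacked by Nf1; e2: attacked by Pd3.
Legal moves for White: none.
In check with no legal moves → checkmate.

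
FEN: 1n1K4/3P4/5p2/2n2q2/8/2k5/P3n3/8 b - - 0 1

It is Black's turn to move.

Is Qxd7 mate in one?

After Qxd7: white king on d8; in check: yes, from the black queen on d7.
King squares — c7: attacked by Qd7; d7: attacked by Nc5; e7: attacked by Qd7; c8: attacked by Qd7; e8: attacked by Qd7.
White has no legal moves → checkmate.

yes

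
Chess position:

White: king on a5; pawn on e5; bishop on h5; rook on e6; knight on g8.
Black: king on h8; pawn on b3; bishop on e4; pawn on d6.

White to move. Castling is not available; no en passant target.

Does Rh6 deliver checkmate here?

After Rh6: black king on h8; in check: yes, from the white rook on h6.
Black has 3 legal replies: Kxg8, Kg7, Bh7.
In check but a legal move exists → not checkmate.

no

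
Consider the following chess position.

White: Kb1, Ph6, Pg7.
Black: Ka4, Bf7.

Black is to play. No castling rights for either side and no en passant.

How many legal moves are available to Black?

14

Black to move; king on a4.
In check: no.
Legal moves: Bg8, Be8, Bg6+, Be6, Bh5, Bd5, Bc4, Bb3, Ba2+, Kb5, Ka5, Kb4, Kb3, Ka3.
Count: 14.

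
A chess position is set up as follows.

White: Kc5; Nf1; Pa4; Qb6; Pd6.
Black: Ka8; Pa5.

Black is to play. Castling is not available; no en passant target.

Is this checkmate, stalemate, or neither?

Black to move; black king on a8.
In check: no.
King squares — a7: attacked by Qb6; b7: attacked by Qb6; b8: attacked by Qb6.
Legal moves for Black: none.
Not in check and no legal moves → stalemate.

stalemate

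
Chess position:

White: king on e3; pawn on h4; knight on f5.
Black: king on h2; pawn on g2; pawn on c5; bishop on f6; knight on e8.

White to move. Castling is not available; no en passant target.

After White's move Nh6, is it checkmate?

After Nh6: black king on h2; in check: no.
Black is not in check, so this cannot be checkmate.

no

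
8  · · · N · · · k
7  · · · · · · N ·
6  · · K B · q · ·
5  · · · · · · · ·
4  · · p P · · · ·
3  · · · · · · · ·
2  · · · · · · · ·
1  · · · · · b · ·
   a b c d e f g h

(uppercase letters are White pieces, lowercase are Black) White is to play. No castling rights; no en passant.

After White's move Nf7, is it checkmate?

no

After Nf7: black king on h8; in check: yes, from the white knight on f7.
Black has 4 legal replies: Kg8, Kh7, Kxg7, Qxf7.
In check but a legal move exists → not checkmate.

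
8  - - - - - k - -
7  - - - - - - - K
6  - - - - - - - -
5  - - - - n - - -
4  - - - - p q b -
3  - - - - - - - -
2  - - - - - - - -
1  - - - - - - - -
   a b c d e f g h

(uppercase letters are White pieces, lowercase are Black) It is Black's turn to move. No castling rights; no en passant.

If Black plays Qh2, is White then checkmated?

yes

After Qh2: white king on h7; in check: yes, from the black queen on h2.
King squares — g6: attacked by Ne5; h6: attacked by Qh2; g7: attacked by Kf8; g8: attacked by Kf8; h8: attacked by Qh2.
White has no legal moves → checkmate.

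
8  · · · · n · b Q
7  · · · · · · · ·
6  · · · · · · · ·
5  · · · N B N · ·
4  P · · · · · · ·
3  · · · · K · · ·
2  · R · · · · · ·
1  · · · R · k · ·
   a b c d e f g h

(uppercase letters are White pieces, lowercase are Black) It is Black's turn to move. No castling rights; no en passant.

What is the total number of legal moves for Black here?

Black to move; king on f1.
In check: yes, from the white rook on d1.
Legal moves: none.
Count: 0.

0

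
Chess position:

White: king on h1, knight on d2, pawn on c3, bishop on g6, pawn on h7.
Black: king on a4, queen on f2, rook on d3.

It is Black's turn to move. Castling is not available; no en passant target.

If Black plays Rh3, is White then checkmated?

yes

After Rh3: white king on h1; in check: yes, from the black rook on h3.
King squares — g1: attacked by Qf2; g2: attacked by Qf2; h2: attacked by Qf2.
White has no legal moves → checkmate.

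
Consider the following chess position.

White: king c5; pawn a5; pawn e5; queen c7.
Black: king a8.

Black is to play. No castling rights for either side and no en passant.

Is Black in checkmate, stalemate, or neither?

Black to move; black king on a8.
In check: no.
King squares — a7: attacked by Qc7; b7: attacked by Qc7; b8: attacked by Qc7.
Legal moves for Black: none.
Not in check and no legal moves → stalemate.

stalemate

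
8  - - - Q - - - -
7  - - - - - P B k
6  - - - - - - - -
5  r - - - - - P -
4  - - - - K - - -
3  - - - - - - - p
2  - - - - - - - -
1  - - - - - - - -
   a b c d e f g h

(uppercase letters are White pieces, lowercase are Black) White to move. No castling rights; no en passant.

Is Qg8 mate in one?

no

After Qg8: black king on h7; in check: yes, from the white queen on g8.
Black has 1 legal reply: Kg6.
In check but a legal move exists → not checkmate.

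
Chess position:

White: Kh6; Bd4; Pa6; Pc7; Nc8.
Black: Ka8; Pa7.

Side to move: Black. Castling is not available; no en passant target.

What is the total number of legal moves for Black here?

0

Black to move; king on a8.
In check: no.
Legal moves: none.
Count: 0.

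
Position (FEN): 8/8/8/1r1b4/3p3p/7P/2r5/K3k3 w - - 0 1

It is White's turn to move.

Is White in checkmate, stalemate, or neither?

stalemate

White to move; white king on a1.
In check: no.
King squares — b1: attacked by Rb5; a2: attacked by Rc2; b2: attacked by Rc2.
Legal moves for White: none.
Not in check and no legal moves → stalemate.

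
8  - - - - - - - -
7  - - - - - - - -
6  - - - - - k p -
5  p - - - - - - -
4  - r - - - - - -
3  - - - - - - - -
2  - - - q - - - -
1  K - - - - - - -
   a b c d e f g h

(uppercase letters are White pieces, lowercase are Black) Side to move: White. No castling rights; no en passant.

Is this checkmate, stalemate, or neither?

White to move; white king on a1.
In check: no.
King squares — b1: attacked by Rb4; a2: attacked by Qd2; b2: attacked by Qd2.
Legal moves for White: none.
Not in check and no legal moves → stalemate.

stalemate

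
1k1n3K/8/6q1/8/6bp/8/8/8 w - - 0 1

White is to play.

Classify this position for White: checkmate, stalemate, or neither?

White to move; white king on h8.
In check: no.
King squares — g7: attacked by Qg6; h7: attacked by Qg6; g8: attacked by Qg6.
Legal moves for White: none.
Not in check and no legal moves → stalemate.

stalemate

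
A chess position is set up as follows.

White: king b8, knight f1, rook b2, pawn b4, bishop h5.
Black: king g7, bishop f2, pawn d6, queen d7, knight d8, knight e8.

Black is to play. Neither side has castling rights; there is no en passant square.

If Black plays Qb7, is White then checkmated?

yes

After Qb7: white king on b8; in check: yes, from the black queen on b7.
King squares — a7: attacked by Bf2; b7: attacked by Nd8; c7: attacked by Qb7; a8: attacked by Qb7; c8: attacked by Qb7.
White has no legal moves → checkmate.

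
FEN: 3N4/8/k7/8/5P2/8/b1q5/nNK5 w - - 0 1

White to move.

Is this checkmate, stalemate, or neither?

checkmate

White to move; white king on c1.
In check: yes, from the black queen on c2.
King squares — b1: own knight; d1: attacked by Qc2; b2: attacked by Qc2; c2: attacked by Na1; d2: attacked by Qc2.
Legal moves for White: none.
In check with no legal moves → checkmate.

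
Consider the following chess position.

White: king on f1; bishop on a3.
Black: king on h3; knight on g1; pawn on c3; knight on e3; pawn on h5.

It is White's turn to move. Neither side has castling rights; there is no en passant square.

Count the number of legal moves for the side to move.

3

White to move; king on f1.
In check: yes, from the black knight on e3.
Legal moves: Kf2, Kxg1, Ke1.
Count: 3.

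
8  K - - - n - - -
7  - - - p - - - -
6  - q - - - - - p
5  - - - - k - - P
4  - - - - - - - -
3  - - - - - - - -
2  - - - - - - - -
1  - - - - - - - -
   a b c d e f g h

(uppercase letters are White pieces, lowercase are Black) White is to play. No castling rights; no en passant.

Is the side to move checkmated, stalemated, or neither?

stalemate

White to move; white king on a8.
In check: no.
King squares — a7: attacked by Qb6; b7: attacked by Qb6; b8: attacked by Qb6.
Legal moves for White: none.
Not in check and no legal moves → stalemate.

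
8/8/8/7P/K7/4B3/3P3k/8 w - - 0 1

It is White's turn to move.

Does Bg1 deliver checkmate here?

no

After Bg1: black king on h2; in check: yes, from the white bishop on g1.
Black has 5 legal replies: Kh3, Kg3, Kg2, Kh1, Kxg1.
In check but a legal move exists → not checkmate.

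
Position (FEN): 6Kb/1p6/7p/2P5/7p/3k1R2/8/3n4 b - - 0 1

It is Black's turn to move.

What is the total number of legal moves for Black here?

Black to move; king on d3.
In check: yes, from the white rook on f3.
Legal moves: Ke4, Kd4, Kc4, Ke2, Kd2, Kc2, Ne3.
Count: 7.

7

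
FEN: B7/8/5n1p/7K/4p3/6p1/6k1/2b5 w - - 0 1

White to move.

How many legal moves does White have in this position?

2

White to move; king on h5.
In check: yes, from the black knight on f6.
Legal moves: Kg6, Kh4.
Count: 2.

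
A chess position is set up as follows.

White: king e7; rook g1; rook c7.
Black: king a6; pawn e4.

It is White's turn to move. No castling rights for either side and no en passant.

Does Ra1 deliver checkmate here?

After Ra1: black king on a6; in check: yes, from the white rook on a1.
Black has 2 legal replies: Kb6, Kb5.
In check but a legal move exists → not checkmate.

no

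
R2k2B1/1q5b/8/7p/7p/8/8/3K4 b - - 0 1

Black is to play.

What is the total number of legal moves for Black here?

6

Black to move; king on d8.
In check: yes, from the white rook on a8.
Legal moves: Ke7, Kd7, Kc7, Qc8, Qb8, Qxa8.
Count: 6.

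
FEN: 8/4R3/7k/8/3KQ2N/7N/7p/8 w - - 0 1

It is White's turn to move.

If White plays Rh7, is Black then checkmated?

yes

After Rh7: black king on h6; in check: yes, from the white rook on h7.
King squares — g5: attacked by Nh3; h5: attacked by Rh7; g6: attacked by Qe4; g7: attacked by Rh7; h7: attacked by Qe4.
Black has no legal moves → checkmate.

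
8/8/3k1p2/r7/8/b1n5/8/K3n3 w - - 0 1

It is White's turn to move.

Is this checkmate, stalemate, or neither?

White to move; white king on a1.
In check: no.
King squares — b1: attacked by Nc3; a2: attacked by Nc3; b2: attacked by Ba3.
Legal moves for White: none.
Not in check and no legal moves → stalemate.

stalemate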